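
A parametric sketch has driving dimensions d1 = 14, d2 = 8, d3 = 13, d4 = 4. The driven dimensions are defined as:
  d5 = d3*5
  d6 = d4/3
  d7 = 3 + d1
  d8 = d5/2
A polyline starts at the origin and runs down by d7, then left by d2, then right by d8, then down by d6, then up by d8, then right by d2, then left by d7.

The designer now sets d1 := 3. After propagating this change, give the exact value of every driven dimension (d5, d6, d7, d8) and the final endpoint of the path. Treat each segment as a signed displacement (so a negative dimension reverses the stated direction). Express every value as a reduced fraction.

Apply edit: d1 := 3
  d5 = d3*5 = 65
  d6 = d4/3 = 4/3
  d7 = 3 + d1 = 6
  d8 = d5/2 = 65/2
Walk from origin (0, 0):
  seg 1: down by d7 = 6 → (0, -6)
  seg 2: left by d2 = 8 → (-8, -6)
  seg 3: right by d8 = 65/2 → (49/2, -6)
  seg 4: down by d6 = 4/3 → (49/2, -22/3)
  seg 5: up by d8 = 65/2 → (49/2, 151/6)
  seg 6: right by d2 = 8 → (65/2, 151/6)
  seg 7: left by d7 = 6 → (53/2, 151/6)

d5 = 65
d6 = 4/3
d7 = 6
d8 = 65/2
endpoint = (53/2, 151/6)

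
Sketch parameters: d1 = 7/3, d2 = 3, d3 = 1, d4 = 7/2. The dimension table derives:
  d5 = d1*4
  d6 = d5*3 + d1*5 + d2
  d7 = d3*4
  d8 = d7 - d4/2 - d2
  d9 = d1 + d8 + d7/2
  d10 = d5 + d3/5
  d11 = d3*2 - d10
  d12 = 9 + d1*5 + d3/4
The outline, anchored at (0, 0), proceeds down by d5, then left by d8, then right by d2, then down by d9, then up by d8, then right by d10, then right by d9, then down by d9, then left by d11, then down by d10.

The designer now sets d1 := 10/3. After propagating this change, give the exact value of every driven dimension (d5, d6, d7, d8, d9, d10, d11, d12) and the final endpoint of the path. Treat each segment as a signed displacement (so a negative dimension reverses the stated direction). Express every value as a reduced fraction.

Apply edit: d1 := 10/3
  d5 = d1*4 = 40/3
  d6 = d5*3 + d1*5 + d2 = 179/3
  d7 = d3*4 = 4
  d8 = d7 - d4/2 - d2 = -3/4
  d9 = d1 + d8 + d7/2 = 55/12
  d10 = d5 + d3/5 = 203/15
  d11 = d3*2 - d10 = -173/15
  d12 = 9 + d1*5 + d3/4 = 311/12
Walk from origin (0, 0):
  seg 1: down by d5 = 40/3 → (0, -40/3)
  seg 2: left by d8 = -3/4 → (3/4, -40/3)
  seg 3: right by d2 = 3 → (15/4, -40/3)
  seg 4: down by d9 = 55/12 → (15/4, -215/12)
  seg 5: up by d8 = -3/4 → (15/4, -56/3)
  seg 6: right by d10 = 203/15 → (1037/60, -56/3)
  seg 7: right by d9 = 55/12 → (328/15, -56/3)
  seg 8: down by d9 = 55/12 → (328/15, -93/4)
  seg 9: left by d11 = -173/15 → (167/5, -93/4)
  seg 10: down by d10 = 203/15 → (167/5, -2207/60)

d5 = 40/3
d6 = 179/3
d7 = 4
d8 = -3/4
d9 = 55/12
d10 = 203/15
d11 = -173/15
d12 = 311/12
endpoint = (167/5, -2207/60)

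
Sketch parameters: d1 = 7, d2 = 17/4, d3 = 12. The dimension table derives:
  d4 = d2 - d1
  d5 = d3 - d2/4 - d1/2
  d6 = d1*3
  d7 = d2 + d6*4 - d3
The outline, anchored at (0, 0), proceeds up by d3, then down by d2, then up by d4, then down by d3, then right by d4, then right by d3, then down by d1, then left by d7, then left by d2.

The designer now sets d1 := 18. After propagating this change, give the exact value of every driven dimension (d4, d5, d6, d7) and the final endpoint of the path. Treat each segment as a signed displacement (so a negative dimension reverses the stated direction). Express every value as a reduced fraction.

Apply edit: d1 := 18
  d4 = d2 - d1 = -55/4
  d5 = d3 - d2/4 - d1/2 = 31/16
  d6 = d1*3 = 54
  d7 = d2 + d6*4 - d3 = 833/4
Walk from origin (0, 0):
  seg 1: up by d3 = 12 → (0, 12)
  seg 2: down by d2 = 17/4 → (0, 31/4)
  seg 3: up by d4 = -55/4 → (0, -6)
  seg 4: down by d3 = 12 → (0, -18)
  seg 5: right by d4 = -55/4 → (-55/4, -18)
  seg 6: right by d3 = 12 → (-7/4, -18)
  seg 7: down by d1 = 18 → (-7/4, -36)
  seg 8: left by d7 = 833/4 → (-210, -36)
  seg 9: left by d2 = 17/4 → (-857/4, -36)

d4 = -55/4
d5 = 31/16
d6 = 54
d7 = 833/4
endpoint = (-857/4, -36)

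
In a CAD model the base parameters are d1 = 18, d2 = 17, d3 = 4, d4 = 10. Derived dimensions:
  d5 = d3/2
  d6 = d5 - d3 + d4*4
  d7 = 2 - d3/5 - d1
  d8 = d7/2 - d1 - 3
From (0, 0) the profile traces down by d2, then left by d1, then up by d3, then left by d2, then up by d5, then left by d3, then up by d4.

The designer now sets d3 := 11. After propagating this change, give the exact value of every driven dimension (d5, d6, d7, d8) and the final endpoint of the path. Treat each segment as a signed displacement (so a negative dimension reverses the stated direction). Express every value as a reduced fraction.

Apply edit: d3 := 11
  d5 = d3/2 = 11/2
  d6 = d5 - d3 + d4*4 = 69/2
  d7 = 2 - d3/5 - d1 = -91/5
  d8 = d7/2 - d1 - 3 = -301/10
Walk from origin (0, 0):
  seg 1: down by d2 = 17 → (0, -17)
  seg 2: left by d1 = 18 → (-18, -17)
  seg 3: up by d3 = 11 → (-18, -6)
  seg 4: left by d2 = 17 → (-35, -6)
  seg 5: up by d5 = 11/2 → (-35, -1/2)
  seg 6: left by d3 = 11 → (-46, -1/2)
  seg 7: up by d4 = 10 → (-46, 19/2)

d5 = 11/2
d6 = 69/2
d7 = -91/5
d8 = -301/10
endpoint = (-46, 19/2)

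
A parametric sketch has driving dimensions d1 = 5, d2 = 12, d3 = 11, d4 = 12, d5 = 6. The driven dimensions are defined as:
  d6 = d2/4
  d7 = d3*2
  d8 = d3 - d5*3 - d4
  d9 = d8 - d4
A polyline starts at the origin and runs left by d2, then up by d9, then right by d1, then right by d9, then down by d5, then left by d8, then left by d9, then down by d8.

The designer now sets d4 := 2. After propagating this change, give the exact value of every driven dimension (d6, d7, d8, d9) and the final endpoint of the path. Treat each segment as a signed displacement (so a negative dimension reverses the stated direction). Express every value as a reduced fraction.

d6 = 3
d7 = 22
d8 = -9
d9 = -11
endpoint = (2, -8)

Apply edit: d4 := 2
  d6 = d2/4 = 3
  d7 = d3*2 = 22
  d8 = d3 - d5*3 - d4 = -9
  d9 = d8 - d4 = -11
Walk from origin (0, 0):
  seg 1: left by d2 = 12 → (-12, 0)
  seg 2: up by d9 = -11 → (-12, -11)
  seg 3: right by d1 = 5 → (-7, -11)
  seg 4: right by d9 = -11 → (-18, -11)
  seg 5: down by d5 = 6 → (-18, -17)
  seg 6: left by d8 = -9 → (-9, -17)
  seg 7: left by d9 = -11 → (2, -17)
  seg 8: down by d8 = -9 → (2, -8)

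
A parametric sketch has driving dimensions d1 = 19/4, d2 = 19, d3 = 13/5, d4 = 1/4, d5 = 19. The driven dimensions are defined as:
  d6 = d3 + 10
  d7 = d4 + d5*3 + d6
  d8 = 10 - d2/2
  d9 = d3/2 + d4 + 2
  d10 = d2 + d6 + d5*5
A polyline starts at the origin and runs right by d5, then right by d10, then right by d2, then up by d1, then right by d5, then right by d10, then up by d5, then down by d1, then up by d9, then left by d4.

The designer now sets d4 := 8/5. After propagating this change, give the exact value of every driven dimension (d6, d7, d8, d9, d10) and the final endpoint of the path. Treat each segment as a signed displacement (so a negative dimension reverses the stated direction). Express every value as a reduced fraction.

d6 = 63/5
d7 = 356/5
d8 = 1/2
d9 = 49/10
d10 = 633/5
endpoint = (1543/5, 239/10)

Apply edit: d4 := 8/5
  d6 = d3 + 10 = 63/5
  d7 = d4 + d5*3 + d6 = 356/5
  d8 = 10 - d2/2 = 1/2
  d9 = d3/2 + d4 + 2 = 49/10
  d10 = d2 + d6 + d5*5 = 633/5
Walk from origin (0, 0):
  seg 1: right by d5 = 19 → (19, 0)
  seg 2: right by d10 = 633/5 → (728/5, 0)
  seg 3: right by d2 = 19 → (823/5, 0)
  seg 4: up by d1 = 19/4 → (823/5, 19/4)
  seg 5: right by d5 = 19 → (918/5, 19/4)
  seg 6: right by d10 = 633/5 → (1551/5, 19/4)
  seg 7: up by d5 = 19 → (1551/5, 95/4)
  seg 8: down by d1 = 19/4 → (1551/5, 19)
  seg 9: up by d9 = 49/10 → (1551/5, 239/10)
  seg 10: left by d4 = 8/5 → (1543/5, 239/10)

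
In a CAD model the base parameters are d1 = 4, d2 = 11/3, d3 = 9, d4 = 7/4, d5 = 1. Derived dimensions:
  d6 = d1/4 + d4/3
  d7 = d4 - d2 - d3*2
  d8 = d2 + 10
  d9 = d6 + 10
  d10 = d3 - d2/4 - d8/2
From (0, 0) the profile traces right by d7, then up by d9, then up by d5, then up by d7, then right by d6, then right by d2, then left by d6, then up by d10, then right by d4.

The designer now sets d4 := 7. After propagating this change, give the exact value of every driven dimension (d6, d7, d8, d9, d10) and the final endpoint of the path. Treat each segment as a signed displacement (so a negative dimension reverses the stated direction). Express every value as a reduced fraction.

Apply edit: d4 := 7
  d6 = d1/4 + d4/3 = 10/3
  d7 = d4 - d2 - d3*2 = -44/3
  d8 = d2 + 10 = 41/3
  d9 = d6 + 10 = 40/3
  d10 = d3 - d2/4 - d8/2 = 5/4
Walk from origin (0, 0):
  seg 1: right by d7 = -44/3 → (-44/3, 0)
  seg 2: up by d9 = 40/3 → (-44/3, 40/3)
  seg 3: up by d5 = 1 → (-44/3, 43/3)
  seg 4: up by d7 = -44/3 → (-44/3, -1/3)
  seg 5: right by d6 = 10/3 → (-34/3, -1/3)
  seg 6: right by d2 = 11/3 → (-23/3, -1/3)
  seg 7: left by d6 = 10/3 → (-11, -1/3)
  seg 8: up by d10 = 5/4 → (-11, 11/12)
  seg 9: right by d4 = 7 → (-4, 11/12)

d6 = 10/3
d7 = -44/3
d8 = 41/3
d9 = 40/3
d10 = 5/4
endpoint = (-4, 11/12)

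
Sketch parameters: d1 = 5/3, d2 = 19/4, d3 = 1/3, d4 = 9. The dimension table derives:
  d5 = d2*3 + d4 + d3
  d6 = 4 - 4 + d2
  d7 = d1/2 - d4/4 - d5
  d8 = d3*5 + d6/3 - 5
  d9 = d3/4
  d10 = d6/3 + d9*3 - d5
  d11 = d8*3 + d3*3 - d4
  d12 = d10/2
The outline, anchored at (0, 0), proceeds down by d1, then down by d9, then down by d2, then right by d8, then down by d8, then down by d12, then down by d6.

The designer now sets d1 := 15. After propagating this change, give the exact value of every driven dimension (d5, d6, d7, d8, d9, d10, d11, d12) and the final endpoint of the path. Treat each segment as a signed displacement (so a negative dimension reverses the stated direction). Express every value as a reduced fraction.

d5 = 283/12
d6 = 19/4
d7 = -55/3
d8 = -7/4
d9 = 1/12
d10 = -87/4
d11 = -53/4
d12 = -87/8
endpoint = (-7/4, -287/24)

Apply edit: d1 := 15
  d5 = d2*3 + d4 + d3 = 283/12
  d6 = 4 - 4 + d2 = 19/4
  d7 = d1/2 - d4/4 - d5 = -55/3
  d8 = d3*5 + d6/3 - 5 = -7/4
  d9 = d3/4 = 1/12
  d10 = d6/3 + d9*3 - d5 = -87/4
  d11 = d8*3 + d3*3 - d4 = -53/4
  d12 = d10/2 = -87/8
Walk from origin (0, 0):
  seg 1: down by d1 = 15 → (0, -15)
  seg 2: down by d9 = 1/12 → (0, -181/12)
  seg 3: down by d2 = 19/4 → (0, -119/6)
  seg 4: right by d8 = -7/4 → (-7/4, -119/6)
  seg 5: down by d8 = -7/4 → (-7/4, -217/12)
  seg 6: down by d12 = -87/8 → (-7/4, -173/24)
  seg 7: down by d6 = 19/4 → (-7/4, -287/24)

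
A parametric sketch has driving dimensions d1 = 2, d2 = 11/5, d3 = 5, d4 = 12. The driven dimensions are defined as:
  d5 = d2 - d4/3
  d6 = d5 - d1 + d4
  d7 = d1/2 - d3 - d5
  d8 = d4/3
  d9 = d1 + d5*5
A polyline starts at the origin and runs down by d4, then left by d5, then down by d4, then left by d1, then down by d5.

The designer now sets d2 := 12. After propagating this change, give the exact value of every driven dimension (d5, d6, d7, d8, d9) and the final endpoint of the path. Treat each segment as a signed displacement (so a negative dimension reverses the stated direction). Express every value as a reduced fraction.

Apply edit: d2 := 12
  d5 = d2 - d4/3 = 8
  d6 = d5 - d1 + d4 = 18
  d7 = d1/2 - d3 - d5 = -12
  d8 = d4/3 = 4
  d9 = d1 + d5*5 = 42
Walk from origin (0, 0):
  seg 1: down by d4 = 12 → (0, -12)
  seg 2: left by d5 = 8 → (-8, -12)
  seg 3: down by d4 = 12 → (-8, -24)
  seg 4: left by d1 = 2 → (-10, -24)
  seg 5: down by d5 = 8 → (-10, -32)

d5 = 8
d6 = 18
d7 = -12
d8 = 4
d9 = 42
endpoint = (-10, -32)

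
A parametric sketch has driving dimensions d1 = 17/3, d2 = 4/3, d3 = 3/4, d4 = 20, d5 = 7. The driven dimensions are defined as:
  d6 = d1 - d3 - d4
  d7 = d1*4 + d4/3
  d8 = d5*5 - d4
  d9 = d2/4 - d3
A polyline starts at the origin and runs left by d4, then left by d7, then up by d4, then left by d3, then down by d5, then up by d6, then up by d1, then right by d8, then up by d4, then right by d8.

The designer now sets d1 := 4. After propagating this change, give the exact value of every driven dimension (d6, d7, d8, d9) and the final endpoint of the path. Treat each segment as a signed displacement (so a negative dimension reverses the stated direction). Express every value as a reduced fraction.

Apply edit: d1 := 4
  d6 = d1 - d3 - d4 = -67/4
  d7 = d1*4 + d4/3 = 68/3
  d8 = d5*5 - d4 = 15
  d9 = d2/4 - d3 = -5/12
Walk from origin (0, 0):
  seg 1: left by d4 = 20 → (-20, 0)
  seg 2: left by d7 = 68/3 → (-128/3, 0)
  seg 3: up by d4 = 20 → (-128/3, 20)
  seg 4: left by d3 = 3/4 → (-521/12, 20)
  seg 5: down by d5 = 7 → (-521/12, 13)
  seg 6: up by d6 = -67/4 → (-521/12, -15/4)
  seg 7: up by d1 = 4 → (-521/12, 1/4)
  seg 8: right by d8 = 15 → (-341/12, 1/4)
  seg 9: up by d4 = 20 → (-341/12, 81/4)
  seg 10: right by d8 = 15 → (-161/12, 81/4)

d6 = -67/4
d7 = 68/3
d8 = 15
d9 = -5/12
endpoint = (-161/12, 81/4)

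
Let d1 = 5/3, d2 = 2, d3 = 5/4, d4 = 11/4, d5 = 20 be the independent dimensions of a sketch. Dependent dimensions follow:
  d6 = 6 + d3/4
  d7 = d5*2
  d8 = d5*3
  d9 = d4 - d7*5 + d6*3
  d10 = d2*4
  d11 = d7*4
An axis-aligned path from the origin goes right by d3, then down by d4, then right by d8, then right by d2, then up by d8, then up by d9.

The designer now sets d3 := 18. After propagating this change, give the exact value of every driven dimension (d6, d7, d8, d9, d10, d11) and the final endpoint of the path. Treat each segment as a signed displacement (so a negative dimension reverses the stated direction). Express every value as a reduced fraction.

Apply edit: d3 := 18
  d6 = 6 + d3/4 = 21/2
  d7 = d5*2 = 40
  d8 = d5*3 = 60
  d9 = d4 - d7*5 + d6*3 = -663/4
  d10 = d2*4 = 8
  d11 = d7*4 = 160
Walk from origin (0, 0):
  seg 1: right by d3 = 18 → (18, 0)
  seg 2: down by d4 = 11/4 → (18, -11/4)
  seg 3: right by d8 = 60 → (78, -11/4)
  seg 4: right by d2 = 2 → (80, -11/4)
  seg 5: up by d8 = 60 → (80, 229/4)
  seg 6: up by d9 = -663/4 → (80, -217/2)

d6 = 21/2
d7 = 40
d8 = 60
d9 = -663/4
d10 = 8
d11 = 160
endpoint = (80, -217/2)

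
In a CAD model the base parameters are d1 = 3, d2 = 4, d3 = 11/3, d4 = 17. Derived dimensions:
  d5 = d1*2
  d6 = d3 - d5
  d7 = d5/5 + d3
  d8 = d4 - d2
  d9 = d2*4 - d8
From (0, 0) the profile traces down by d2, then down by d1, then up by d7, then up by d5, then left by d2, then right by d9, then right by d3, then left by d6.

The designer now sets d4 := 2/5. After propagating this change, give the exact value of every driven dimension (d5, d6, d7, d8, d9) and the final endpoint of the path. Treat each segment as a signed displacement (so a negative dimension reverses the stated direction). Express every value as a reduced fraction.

Apply edit: d4 := 2/5
  d5 = d1*2 = 6
  d6 = d3 - d5 = -7/3
  d7 = d5/5 + d3 = 73/15
  d8 = d4 - d2 = -18/5
  d9 = d2*4 - d8 = 98/5
Walk from origin (0, 0):
  seg 1: down by d2 = 4 → (0, -4)
  seg 2: down by d1 = 3 → (0, -7)
  seg 3: up by d7 = 73/15 → (0, -32/15)
  seg 4: up by d5 = 6 → (0, 58/15)
  seg 5: left by d2 = 4 → (-4, 58/15)
  seg 6: right by d9 = 98/5 → (78/5, 58/15)
  seg 7: right by d3 = 11/3 → (289/15, 58/15)
  seg 8: left by d6 = -7/3 → (108/5, 58/15)

d5 = 6
d6 = -7/3
d7 = 73/15
d8 = -18/5
d9 = 98/5
endpoint = (108/5, 58/15)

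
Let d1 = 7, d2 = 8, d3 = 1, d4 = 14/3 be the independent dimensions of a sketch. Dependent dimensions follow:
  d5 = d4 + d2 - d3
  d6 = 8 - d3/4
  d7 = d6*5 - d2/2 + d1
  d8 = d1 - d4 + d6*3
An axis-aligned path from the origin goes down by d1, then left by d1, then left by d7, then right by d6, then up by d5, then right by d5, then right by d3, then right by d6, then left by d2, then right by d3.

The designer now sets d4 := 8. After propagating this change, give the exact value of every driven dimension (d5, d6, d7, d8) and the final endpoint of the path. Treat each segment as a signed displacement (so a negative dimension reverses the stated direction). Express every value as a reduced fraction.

Apply edit: d4 := 8
  d5 = d4 + d2 - d3 = 15
  d6 = 8 - d3/4 = 31/4
  d7 = d6*5 - d2/2 + d1 = 167/4
  d8 = d1 - d4 + d6*3 = 89/4
Walk from origin (0, 0):
  seg 1: down by d1 = 7 → (0, -7)
  seg 2: left by d1 = 7 → (-7, -7)
  seg 3: left by d7 = 167/4 → (-195/4, -7)
  seg 4: right by d6 = 31/4 → (-41, -7)
  seg 5: up by d5 = 15 → (-41, 8)
  seg 6: right by d5 = 15 → (-26, 8)
  seg 7: right by d3 = 1 → (-25, 8)
  seg 8: right by d6 = 31/4 → (-69/4, 8)
  seg 9: left by d2 = 8 → (-101/4, 8)
  seg 10: right by d3 = 1 → (-97/4, 8)

d5 = 15
d6 = 31/4
d7 = 167/4
d8 = 89/4
endpoint = (-97/4, 8)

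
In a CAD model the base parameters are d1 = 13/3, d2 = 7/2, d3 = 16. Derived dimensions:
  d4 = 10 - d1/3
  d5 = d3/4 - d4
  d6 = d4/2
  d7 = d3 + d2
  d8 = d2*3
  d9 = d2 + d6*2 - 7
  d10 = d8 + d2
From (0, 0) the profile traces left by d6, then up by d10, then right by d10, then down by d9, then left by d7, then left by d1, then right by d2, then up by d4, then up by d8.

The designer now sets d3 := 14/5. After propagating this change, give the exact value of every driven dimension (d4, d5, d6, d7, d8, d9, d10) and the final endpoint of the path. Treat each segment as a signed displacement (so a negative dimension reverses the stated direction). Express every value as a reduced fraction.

d4 = 77/9
d5 = -707/90
d6 = 77/18
d7 = 63/10
d8 = 21/2
d9 = 91/18
d10 = 14
endpoint = (233/90, 28)

Apply edit: d3 := 14/5
  d4 = 10 - d1/3 = 77/9
  d5 = d3/4 - d4 = -707/90
  d6 = d4/2 = 77/18
  d7 = d3 + d2 = 63/10
  d8 = d2*3 = 21/2
  d9 = d2 + d6*2 - 7 = 91/18
  d10 = d8 + d2 = 14
Walk from origin (0, 0):
  seg 1: left by d6 = 77/18 → (-77/18, 0)
  seg 2: up by d10 = 14 → (-77/18, 14)
  seg 3: right by d10 = 14 → (175/18, 14)
  seg 4: down by d9 = 91/18 → (175/18, 161/18)
  seg 5: left by d7 = 63/10 → (154/45, 161/18)
  seg 6: left by d1 = 13/3 → (-41/45, 161/18)
  seg 7: right by d2 = 7/2 → (233/90, 161/18)
  seg 8: up by d4 = 77/9 → (233/90, 35/2)
  seg 9: up by d8 = 21/2 → (233/90, 28)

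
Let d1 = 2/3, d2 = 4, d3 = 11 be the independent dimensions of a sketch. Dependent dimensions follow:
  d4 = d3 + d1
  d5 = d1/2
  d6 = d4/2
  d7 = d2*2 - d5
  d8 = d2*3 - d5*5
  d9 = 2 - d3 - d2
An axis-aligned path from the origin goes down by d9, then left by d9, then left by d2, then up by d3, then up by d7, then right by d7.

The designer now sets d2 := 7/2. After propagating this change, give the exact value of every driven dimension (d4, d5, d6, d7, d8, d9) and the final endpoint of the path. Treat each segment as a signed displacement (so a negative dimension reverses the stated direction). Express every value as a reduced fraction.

d4 = 35/3
d5 = 1/3
d6 = 35/6
d7 = 20/3
d8 = 53/6
d9 = -25/2
endpoint = (47/3, 181/6)

Apply edit: d2 := 7/2
  d4 = d3 + d1 = 35/3
  d5 = d1/2 = 1/3
  d6 = d4/2 = 35/6
  d7 = d2*2 - d5 = 20/3
  d8 = d2*3 - d5*5 = 53/6
  d9 = 2 - d3 - d2 = -25/2
Walk from origin (0, 0):
  seg 1: down by d9 = -25/2 → (0, 25/2)
  seg 2: left by d9 = -25/2 → (25/2, 25/2)
  seg 3: left by d2 = 7/2 → (9, 25/2)
  seg 4: up by d3 = 11 → (9, 47/2)
  seg 5: up by d7 = 20/3 → (9, 181/6)
  seg 6: right by d7 = 20/3 → (47/3, 181/6)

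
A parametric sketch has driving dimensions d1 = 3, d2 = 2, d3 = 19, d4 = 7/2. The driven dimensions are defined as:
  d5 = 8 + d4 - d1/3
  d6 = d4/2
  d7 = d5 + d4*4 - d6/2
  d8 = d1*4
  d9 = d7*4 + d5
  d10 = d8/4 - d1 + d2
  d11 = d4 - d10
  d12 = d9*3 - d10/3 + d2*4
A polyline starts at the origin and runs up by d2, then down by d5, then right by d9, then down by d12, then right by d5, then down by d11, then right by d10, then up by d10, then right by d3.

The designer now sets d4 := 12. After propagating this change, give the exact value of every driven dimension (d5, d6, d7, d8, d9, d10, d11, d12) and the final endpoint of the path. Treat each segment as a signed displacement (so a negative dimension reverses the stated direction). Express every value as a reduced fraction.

d5 = 19
d6 = 6
d7 = 64
d8 = 12
d9 = 275
d10 = 2
d11 = 10
d12 = 2497/3
endpoint = (315, -2572/3)

Apply edit: d4 := 12
  d5 = 8 + d4 - d1/3 = 19
  d6 = d4/2 = 6
  d7 = d5 + d4*4 - d6/2 = 64
  d8 = d1*4 = 12
  d9 = d7*4 + d5 = 275
  d10 = d8/4 - d1 + d2 = 2
  d11 = d4 - d10 = 10
  d12 = d9*3 - d10/3 + d2*4 = 2497/3
Walk from origin (0, 0):
  seg 1: up by d2 = 2 → (0, 2)
  seg 2: down by d5 = 19 → (0, -17)
  seg 3: right by d9 = 275 → (275, -17)
  seg 4: down by d12 = 2497/3 → (275, -2548/3)
  seg 5: right by d5 = 19 → (294, -2548/3)
  seg 6: down by d11 = 10 → (294, -2578/3)
  seg 7: right by d10 = 2 → (296, -2578/3)
  seg 8: up by d10 = 2 → (296, -2572/3)
  seg 9: right by d3 = 19 → (315, -2572/3)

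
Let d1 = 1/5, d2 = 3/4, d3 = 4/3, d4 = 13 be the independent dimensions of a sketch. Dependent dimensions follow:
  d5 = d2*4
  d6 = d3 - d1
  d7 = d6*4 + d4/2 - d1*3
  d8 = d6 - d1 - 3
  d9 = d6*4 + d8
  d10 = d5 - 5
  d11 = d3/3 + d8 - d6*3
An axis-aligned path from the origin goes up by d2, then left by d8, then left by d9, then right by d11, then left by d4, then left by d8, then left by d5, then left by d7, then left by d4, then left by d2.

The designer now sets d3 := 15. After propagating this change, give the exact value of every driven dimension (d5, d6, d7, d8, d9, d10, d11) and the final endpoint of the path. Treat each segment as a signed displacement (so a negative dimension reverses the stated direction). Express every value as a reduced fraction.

d5 = 3
d6 = 74/5
d7 = 651/10
d8 = 58/5
d9 = 354/5
d10 = -2
d11 = -139/5
endpoint = (-4333/20, 3/4)

Apply edit: d3 := 15
  d5 = d2*4 = 3
  d6 = d3 - d1 = 74/5
  d7 = d6*4 + d4/2 - d1*3 = 651/10
  d8 = d6 - d1 - 3 = 58/5
  d9 = d6*4 + d8 = 354/5
  d10 = d5 - 5 = -2
  d11 = d3/3 + d8 - d6*3 = -139/5
Walk from origin (0, 0):
  seg 1: up by d2 = 3/4 → (0, 3/4)
  seg 2: left by d8 = 58/5 → (-58/5, 3/4)
  seg 3: left by d9 = 354/5 → (-412/5, 3/4)
  seg 4: right by d11 = -139/5 → (-551/5, 3/4)
  seg 5: left by d4 = 13 → (-616/5, 3/4)
  seg 6: left by d8 = 58/5 → (-674/5, 3/4)
  seg 7: left by d5 = 3 → (-689/5, 3/4)
  seg 8: left by d7 = 651/10 → (-2029/10, 3/4)
  seg 9: left by d4 = 13 → (-2159/10, 3/4)
  seg 10: left by d2 = 3/4 → (-4333/20, 3/4)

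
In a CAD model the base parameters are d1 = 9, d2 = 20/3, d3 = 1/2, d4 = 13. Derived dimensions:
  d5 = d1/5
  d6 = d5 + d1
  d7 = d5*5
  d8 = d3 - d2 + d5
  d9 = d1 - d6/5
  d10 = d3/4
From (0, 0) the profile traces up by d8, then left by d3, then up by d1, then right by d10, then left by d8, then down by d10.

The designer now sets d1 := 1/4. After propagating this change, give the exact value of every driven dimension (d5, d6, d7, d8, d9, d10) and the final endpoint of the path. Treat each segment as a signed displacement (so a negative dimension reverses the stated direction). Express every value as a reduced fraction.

d5 = 1/20
d6 = 3/10
d7 = 1/4
d8 = -367/60
d9 = 19/100
d10 = 1/8
endpoint = (689/120, -719/120)

Apply edit: d1 := 1/4
  d5 = d1/5 = 1/20
  d6 = d5 + d1 = 3/10
  d7 = d5*5 = 1/4
  d8 = d3 - d2 + d5 = -367/60
  d9 = d1 - d6/5 = 19/100
  d10 = d3/4 = 1/8
Walk from origin (0, 0):
  seg 1: up by d8 = -367/60 → (0, -367/60)
  seg 2: left by d3 = 1/2 → (-1/2, -367/60)
  seg 3: up by d1 = 1/4 → (-1/2, -88/15)
  seg 4: right by d10 = 1/8 → (-3/8, -88/15)
  seg 5: left by d8 = -367/60 → (689/120, -88/15)
  seg 6: down by d10 = 1/8 → (689/120, -719/120)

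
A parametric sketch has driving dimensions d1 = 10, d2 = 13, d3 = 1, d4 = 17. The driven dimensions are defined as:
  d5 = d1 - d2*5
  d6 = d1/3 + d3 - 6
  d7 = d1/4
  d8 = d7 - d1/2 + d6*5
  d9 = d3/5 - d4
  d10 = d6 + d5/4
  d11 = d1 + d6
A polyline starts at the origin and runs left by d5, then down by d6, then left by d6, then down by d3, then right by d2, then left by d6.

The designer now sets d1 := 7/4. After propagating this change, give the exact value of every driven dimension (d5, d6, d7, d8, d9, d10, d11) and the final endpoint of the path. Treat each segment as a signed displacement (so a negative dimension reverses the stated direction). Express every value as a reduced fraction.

d5 = -253/4
d6 = -53/12
d7 = 7/16
d8 = -1081/48
d9 = -84/5
d10 = -971/48
d11 = -8/3
endpoint = (1021/12, 41/12)

Apply edit: d1 := 7/4
  d5 = d1 - d2*5 = -253/4
  d6 = d1/3 + d3 - 6 = -53/12
  d7 = d1/4 = 7/16
  d8 = d7 - d1/2 + d6*5 = -1081/48
  d9 = d3/5 - d4 = -84/5
  d10 = d6 + d5/4 = -971/48
  d11 = d1 + d6 = -8/3
Walk from origin (0, 0):
  seg 1: left by d5 = -253/4 → (253/4, 0)
  seg 2: down by d6 = -53/12 → (253/4, 53/12)
  seg 3: left by d6 = -53/12 → (203/3, 53/12)
  seg 4: down by d3 = 1 → (203/3, 41/12)
  seg 5: right by d2 = 13 → (242/3, 41/12)
  seg 6: left by d6 = -53/12 → (1021/12, 41/12)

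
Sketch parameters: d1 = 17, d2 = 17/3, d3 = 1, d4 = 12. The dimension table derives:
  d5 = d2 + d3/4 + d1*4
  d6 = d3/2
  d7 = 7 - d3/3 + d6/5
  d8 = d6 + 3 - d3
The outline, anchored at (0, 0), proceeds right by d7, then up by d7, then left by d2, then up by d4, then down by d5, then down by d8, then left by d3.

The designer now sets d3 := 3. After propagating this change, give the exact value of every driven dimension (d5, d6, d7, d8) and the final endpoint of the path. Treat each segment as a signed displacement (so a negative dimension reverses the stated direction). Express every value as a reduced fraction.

d5 = 893/12
d6 = 3/2
d7 = 63/10
d8 = 3/2
endpoint = (-71/30, -3457/60)

Apply edit: d3 := 3
  d5 = d2 + d3/4 + d1*4 = 893/12
  d6 = d3/2 = 3/2
  d7 = 7 - d3/3 + d6/5 = 63/10
  d8 = d6 + 3 - d3 = 3/2
Walk from origin (0, 0):
  seg 1: right by d7 = 63/10 → (63/10, 0)
  seg 2: up by d7 = 63/10 → (63/10, 63/10)
  seg 3: left by d2 = 17/3 → (19/30, 63/10)
  seg 4: up by d4 = 12 → (19/30, 183/10)
  seg 5: down by d5 = 893/12 → (19/30, -3367/60)
  seg 6: down by d8 = 3/2 → (19/30, -3457/60)
  seg 7: left by d3 = 3 → (-71/30, -3457/60)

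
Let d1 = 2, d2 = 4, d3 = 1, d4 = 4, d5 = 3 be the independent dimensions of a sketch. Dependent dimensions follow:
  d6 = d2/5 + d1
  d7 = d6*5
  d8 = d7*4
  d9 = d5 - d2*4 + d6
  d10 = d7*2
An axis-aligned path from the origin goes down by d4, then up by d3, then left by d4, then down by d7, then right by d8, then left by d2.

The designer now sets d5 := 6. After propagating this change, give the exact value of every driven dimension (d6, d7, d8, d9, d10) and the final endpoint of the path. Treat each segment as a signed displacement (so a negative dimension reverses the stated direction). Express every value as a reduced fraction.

Apply edit: d5 := 6
  d6 = d2/5 + d1 = 14/5
  d7 = d6*5 = 14
  d8 = d7*4 = 56
  d9 = d5 - d2*4 + d6 = -36/5
  d10 = d7*2 = 28
Walk from origin (0, 0):
  seg 1: down by d4 = 4 → (0, -4)
  seg 2: up by d3 = 1 → (0, -3)
  seg 3: left by d4 = 4 → (-4, -3)
  seg 4: down by d7 = 14 → (-4, -17)
  seg 5: right by d8 = 56 → (52, -17)
  seg 6: left by d2 = 4 → (48, -17)

d6 = 14/5
d7 = 14
d8 = 56
d9 = -36/5
d10 = 28
endpoint = (48, -17)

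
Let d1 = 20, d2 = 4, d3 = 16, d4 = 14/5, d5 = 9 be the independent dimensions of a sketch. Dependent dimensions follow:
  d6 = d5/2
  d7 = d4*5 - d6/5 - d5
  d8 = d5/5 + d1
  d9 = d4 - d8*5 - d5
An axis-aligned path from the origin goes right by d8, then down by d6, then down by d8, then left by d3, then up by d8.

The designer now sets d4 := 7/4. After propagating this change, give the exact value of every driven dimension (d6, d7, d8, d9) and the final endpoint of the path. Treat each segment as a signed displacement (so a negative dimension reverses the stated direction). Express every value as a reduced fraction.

Apply edit: d4 := 7/4
  d6 = d5/2 = 9/2
  d7 = d4*5 - d6/5 - d5 = -23/20
  d8 = d5/5 + d1 = 109/5
  d9 = d4 - d8*5 - d5 = -465/4
Walk from origin (0, 0):
  seg 1: right by d8 = 109/5 → (109/5, 0)
  seg 2: down by d6 = 9/2 → (109/5, -9/2)
  seg 3: down by d8 = 109/5 → (109/5, -263/10)
  seg 4: left by d3 = 16 → (29/5, -263/10)
  seg 5: up by d8 = 109/5 → (29/5, -9/2)

d6 = 9/2
d7 = -23/20
d8 = 109/5
d9 = -465/4
endpoint = (29/5, -9/2)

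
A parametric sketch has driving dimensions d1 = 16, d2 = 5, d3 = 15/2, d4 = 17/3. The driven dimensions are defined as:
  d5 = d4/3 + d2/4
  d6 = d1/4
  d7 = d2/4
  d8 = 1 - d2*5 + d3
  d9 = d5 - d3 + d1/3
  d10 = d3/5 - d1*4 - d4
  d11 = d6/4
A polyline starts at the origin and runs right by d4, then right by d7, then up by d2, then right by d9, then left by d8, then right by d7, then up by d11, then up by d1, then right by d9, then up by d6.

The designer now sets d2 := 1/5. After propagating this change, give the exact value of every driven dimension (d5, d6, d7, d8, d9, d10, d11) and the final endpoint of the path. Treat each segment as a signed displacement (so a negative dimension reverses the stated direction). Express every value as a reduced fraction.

d5 = 349/180
d6 = 4
d7 = 1/20
d8 = 15/2
d9 = -41/180
d10 = -409/6
d11 = 1
endpoint = (-197/90, 106/5)

Apply edit: d2 := 1/5
  d5 = d4/3 + d2/4 = 349/180
  d6 = d1/4 = 4
  d7 = d2/4 = 1/20
  d8 = 1 - d2*5 + d3 = 15/2
  d9 = d5 - d3 + d1/3 = -41/180
  d10 = d3/5 - d1*4 - d4 = -409/6
  d11 = d6/4 = 1
Walk from origin (0, 0):
  seg 1: right by d4 = 17/3 → (17/3, 0)
  seg 2: right by d7 = 1/20 → (343/60, 0)
  seg 3: up by d2 = 1/5 → (343/60, 1/5)
  seg 4: right by d9 = -41/180 → (247/45, 1/5)
  seg 5: left by d8 = 15/2 → (-181/90, 1/5)
  seg 6: right by d7 = 1/20 → (-353/180, 1/5)
  seg 7: up by d11 = 1 → (-353/180, 6/5)
  seg 8: up by d1 = 16 → (-353/180, 86/5)
  seg 9: right by d9 = -41/180 → (-197/90, 86/5)
  seg 10: up by d6 = 4 → (-197/90, 106/5)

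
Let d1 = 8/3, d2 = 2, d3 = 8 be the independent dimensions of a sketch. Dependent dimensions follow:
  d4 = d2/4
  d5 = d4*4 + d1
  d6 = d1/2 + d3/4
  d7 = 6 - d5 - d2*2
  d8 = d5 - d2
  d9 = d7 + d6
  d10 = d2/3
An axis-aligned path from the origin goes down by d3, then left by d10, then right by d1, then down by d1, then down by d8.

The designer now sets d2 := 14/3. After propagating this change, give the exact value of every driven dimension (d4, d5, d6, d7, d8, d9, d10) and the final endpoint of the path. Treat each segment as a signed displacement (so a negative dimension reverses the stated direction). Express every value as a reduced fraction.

d4 = 7/6
d5 = 22/3
d6 = 10/3
d7 = -32/3
d8 = 8/3
d9 = -22/3
d10 = 14/9
endpoint = (10/9, -40/3)

Apply edit: d2 := 14/3
  d4 = d2/4 = 7/6
  d5 = d4*4 + d1 = 22/3
  d6 = d1/2 + d3/4 = 10/3
  d7 = 6 - d5 - d2*2 = -32/3
  d8 = d5 - d2 = 8/3
  d9 = d7 + d6 = -22/3
  d10 = d2/3 = 14/9
Walk from origin (0, 0):
  seg 1: down by d3 = 8 → (0, -8)
  seg 2: left by d10 = 14/9 → (-14/9, -8)
  seg 3: right by d1 = 8/3 → (10/9, -8)
  seg 4: down by d1 = 8/3 → (10/9, -32/3)
  seg 5: down by d8 = 8/3 → (10/9, -40/3)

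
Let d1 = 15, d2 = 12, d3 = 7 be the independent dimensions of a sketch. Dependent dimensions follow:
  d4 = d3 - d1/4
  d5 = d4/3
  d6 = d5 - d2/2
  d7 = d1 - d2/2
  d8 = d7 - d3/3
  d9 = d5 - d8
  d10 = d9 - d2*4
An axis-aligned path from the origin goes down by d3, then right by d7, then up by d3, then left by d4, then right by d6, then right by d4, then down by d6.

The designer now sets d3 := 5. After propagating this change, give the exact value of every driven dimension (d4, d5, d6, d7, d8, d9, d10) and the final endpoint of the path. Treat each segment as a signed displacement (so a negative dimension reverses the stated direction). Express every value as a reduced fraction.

Apply edit: d3 := 5
  d4 = d3 - d1/4 = 5/4
  d5 = d4/3 = 5/12
  d6 = d5 - d2/2 = -67/12
  d7 = d1 - d2/2 = 9
  d8 = d7 - d3/3 = 22/3
  d9 = d5 - d8 = -83/12
  d10 = d9 - d2*4 = -659/12
Walk from origin (0, 0):
  seg 1: down by d3 = 5 → (0, -5)
  seg 2: right by d7 = 9 → (9, -5)
  seg 3: up by d3 = 5 → (9, 0)
  seg 4: left by d4 = 5/4 → (31/4, 0)
  seg 5: right by d6 = -67/12 → (13/6, 0)
  seg 6: right by d4 = 5/4 → (41/12, 0)
  seg 7: down by d6 = -67/12 → (41/12, 67/12)

d4 = 5/4
d5 = 5/12
d6 = -67/12
d7 = 9
d8 = 22/3
d9 = -83/12
d10 = -659/12
endpoint = (41/12, 67/12)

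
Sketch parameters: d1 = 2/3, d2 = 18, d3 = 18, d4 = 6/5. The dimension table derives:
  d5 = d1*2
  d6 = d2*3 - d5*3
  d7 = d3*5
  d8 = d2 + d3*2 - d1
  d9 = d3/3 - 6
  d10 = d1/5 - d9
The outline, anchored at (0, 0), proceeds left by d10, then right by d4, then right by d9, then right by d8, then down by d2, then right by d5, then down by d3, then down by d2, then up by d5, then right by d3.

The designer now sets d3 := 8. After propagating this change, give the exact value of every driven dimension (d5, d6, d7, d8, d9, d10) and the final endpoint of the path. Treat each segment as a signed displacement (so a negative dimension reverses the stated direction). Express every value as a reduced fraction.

d5 = 4/3
d6 = 50
d7 = 40
d8 = 100/3
d9 = -10/3
d10 = 52/15
endpoint = (556/15, -128/3)

Apply edit: d3 := 8
  d5 = d1*2 = 4/3
  d6 = d2*3 - d5*3 = 50
  d7 = d3*5 = 40
  d8 = d2 + d3*2 - d1 = 100/3
  d9 = d3/3 - 6 = -10/3
  d10 = d1/5 - d9 = 52/15
Walk from origin (0, 0):
  seg 1: left by d10 = 52/15 → (-52/15, 0)
  seg 2: right by d4 = 6/5 → (-34/15, 0)
  seg 3: right by d9 = -10/3 → (-28/5, 0)
  seg 4: right by d8 = 100/3 → (416/15, 0)
  seg 5: down by d2 = 18 → (416/15, -18)
  seg 6: right by d5 = 4/3 → (436/15, -18)
  seg 7: down by d3 = 8 → (436/15, -26)
  seg 8: down by d2 = 18 → (436/15, -44)
  seg 9: up by d5 = 4/3 → (436/15, -128/3)
  seg 10: right by d3 = 8 → (556/15, -128/3)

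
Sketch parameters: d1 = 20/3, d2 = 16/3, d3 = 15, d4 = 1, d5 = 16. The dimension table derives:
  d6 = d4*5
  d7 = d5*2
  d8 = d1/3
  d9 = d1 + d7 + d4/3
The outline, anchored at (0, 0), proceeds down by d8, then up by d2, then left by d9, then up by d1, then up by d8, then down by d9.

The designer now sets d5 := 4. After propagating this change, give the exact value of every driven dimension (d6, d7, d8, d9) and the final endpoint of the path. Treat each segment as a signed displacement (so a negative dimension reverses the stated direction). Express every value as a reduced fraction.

Apply edit: d5 := 4
  d6 = d4*5 = 5
  d7 = d5*2 = 8
  d8 = d1/3 = 20/9
  d9 = d1 + d7 + d4/3 = 15
Walk from origin (0, 0):
  seg 1: down by d8 = 20/9 → (0, -20/9)
  seg 2: up by d2 = 16/3 → (0, 28/9)
  seg 3: left by d9 = 15 → (-15, 28/9)
  seg 4: up by d1 = 20/3 → (-15, 88/9)
  seg 5: up by d8 = 20/9 → (-15, 12)
  seg 6: down by d9 = 15 → (-15, -3)

d6 = 5
d7 = 8
d8 = 20/9
d9 = 15
endpoint = (-15, -3)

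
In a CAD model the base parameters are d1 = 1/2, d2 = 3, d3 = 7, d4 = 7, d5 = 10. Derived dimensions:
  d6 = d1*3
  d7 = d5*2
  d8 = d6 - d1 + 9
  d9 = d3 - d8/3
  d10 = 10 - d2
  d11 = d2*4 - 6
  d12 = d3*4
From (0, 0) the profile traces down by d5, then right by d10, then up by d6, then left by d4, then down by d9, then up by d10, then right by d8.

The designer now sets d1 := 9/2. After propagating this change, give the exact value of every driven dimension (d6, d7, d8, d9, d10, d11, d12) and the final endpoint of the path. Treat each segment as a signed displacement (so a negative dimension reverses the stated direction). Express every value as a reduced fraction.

Apply edit: d1 := 9/2
  d6 = d1*3 = 27/2
  d7 = d5*2 = 20
  d8 = d6 - d1 + 9 = 18
  d9 = d3 - d8/3 = 1
  d10 = 10 - d2 = 7
  d11 = d2*4 - 6 = 6
  d12 = d3*4 = 28
Walk from origin (0, 0):
  seg 1: down by d5 = 10 → (0, -10)
  seg 2: right by d10 = 7 → (7, -10)
  seg 3: up by d6 = 27/2 → (7, 7/2)
  seg 4: left by d4 = 7 → (0, 7/2)
  seg 5: down by d9 = 1 → (0, 5/2)
  seg 6: up by d10 = 7 → (0, 19/2)
  seg 7: right by d8 = 18 → (18, 19/2)

d6 = 27/2
d7 = 20
d8 = 18
d9 = 1
d10 = 7
d11 = 6
d12 = 28
endpoint = (18, 19/2)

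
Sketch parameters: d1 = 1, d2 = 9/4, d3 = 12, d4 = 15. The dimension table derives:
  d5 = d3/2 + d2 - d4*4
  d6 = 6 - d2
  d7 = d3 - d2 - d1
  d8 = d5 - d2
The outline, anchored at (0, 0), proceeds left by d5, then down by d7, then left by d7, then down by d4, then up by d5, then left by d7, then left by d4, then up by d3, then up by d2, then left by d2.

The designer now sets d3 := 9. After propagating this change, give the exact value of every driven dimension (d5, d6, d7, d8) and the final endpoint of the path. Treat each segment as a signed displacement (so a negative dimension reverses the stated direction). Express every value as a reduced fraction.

Apply edit: d3 := 9
  d5 = d3/2 + d2 - d4*4 = -213/4
  d6 = 6 - d2 = 15/4
  d7 = d3 - d2 - d1 = 23/4
  d8 = d5 - d2 = -111/2
Walk from origin (0, 0):
  seg 1: left by d5 = -213/4 → (213/4, 0)
  seg 2: down by d7 = 23/4 → (213/4, -23/4)
  seg 3: left by d7 = 23/4 → (95/2, -23/4)
  seg 4: down by d4 = 15 → (95/2, -83/4)
  seg 5: up by d5 = -213/4 → (95/2, -74)
  seg 6: left by d7 = 23/4 → (167/4, -74)
  seg 7: left by d4 = 15 → (107/4, -74)
  seg 8: up by d3 = 9 → (107/4, -65)
  seg 9: up by d2 = 9/4 → (107/4, -251/4)
  seg 10: left by d2 = 9/4 → (49/2, -251/4)

d5 = -213/4
d6 = 15/4
d7 = 23/4
d8 = -111/2
endpoint = (49/2, -251/4)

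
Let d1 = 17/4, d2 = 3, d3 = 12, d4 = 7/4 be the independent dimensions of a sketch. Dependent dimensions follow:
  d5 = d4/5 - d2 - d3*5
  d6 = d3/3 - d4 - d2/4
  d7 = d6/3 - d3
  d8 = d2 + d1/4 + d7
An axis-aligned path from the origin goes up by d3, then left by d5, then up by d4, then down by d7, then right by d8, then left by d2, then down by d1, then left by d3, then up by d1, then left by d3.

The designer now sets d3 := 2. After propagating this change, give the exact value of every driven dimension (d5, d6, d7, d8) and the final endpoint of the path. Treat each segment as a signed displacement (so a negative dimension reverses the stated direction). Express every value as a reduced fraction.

d5 = -253/20
d6 = -11/6
d7 = -47/18
d8 = 209/144
endpoint = (5113/720, 229/36)

Apply edit: d3 := 2
  d5 = d4/5 - d2 - d3*5 = -253/20
  d6 = d3/3 - d4 - d2/4 = -11/6
  d7 = d6/3 - d3 = -47/18
  d8 = d2 + d1/4 + d7 = 209/144
Walk from origin (0, 0):
  seg 1: up by d3 = 2 → (0, 2)
  seg 2: left by d5 = -253/20 → (253/20, 2)
  seg 3: up by d4 = 7/4 → (253/20, 15/4)
  seg 4: down by d7 = -47/18 → (253/20, 229/36)
  seg 5: right by d8 = 209/144 → (10153/720, 229/36)
  seg 6: left by d2 = 3 → (7993/720, 229/36)
  seg 7: down by d1 = 17/4 → (7993/720, 19/9)
  seg 8: left by d3 = 2 → (6553/720, 19/9)
  seg 9: up by d1 = 17/4 → (6553/720, 229/36)
  seg 10: left by d3 = 2 → (5113/720, 229/36)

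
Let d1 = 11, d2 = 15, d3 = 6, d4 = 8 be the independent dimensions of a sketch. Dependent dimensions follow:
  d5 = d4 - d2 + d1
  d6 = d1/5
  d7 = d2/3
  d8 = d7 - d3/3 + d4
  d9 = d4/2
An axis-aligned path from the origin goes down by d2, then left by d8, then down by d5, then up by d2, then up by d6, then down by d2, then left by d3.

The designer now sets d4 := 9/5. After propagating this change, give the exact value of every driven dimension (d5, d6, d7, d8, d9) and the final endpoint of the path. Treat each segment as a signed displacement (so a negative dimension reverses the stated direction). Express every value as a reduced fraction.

d5 = -11/5
d6 = 11/5
d7 = 5
d8 = 24/5
d9 = 9/10
endpoint = (-54/5, -53/5)

Apply edit: d4 := 9/5
  d5 = d4 - d2 + d1 = -11/5
  d6 = d1/5 = 11/5
  d7 = d2/3 = 5
  d8 = d7 - d3/3 + d4 = 24/5
  d9 = d4/2 = 9/10
Walk from origin (0, 0):
  seg 1: down by d2 = 15 → (0, -15)
  seg 2: left by d8 = 24/5 → (-24/5, -15)
  seg 3: down by d5 = -11/5 → (-24/5, -64/5)
  seg 4: up by d2 = 15 → (-24/5, 11/5)
  seg 5: up by d6 = 11/5 → (-24/5, 22/5)
  seg 6: down by d2 = 15 → (-24/5, -53/5)
  seg 7: left by d3 = 6 → (-54/5, -53/5)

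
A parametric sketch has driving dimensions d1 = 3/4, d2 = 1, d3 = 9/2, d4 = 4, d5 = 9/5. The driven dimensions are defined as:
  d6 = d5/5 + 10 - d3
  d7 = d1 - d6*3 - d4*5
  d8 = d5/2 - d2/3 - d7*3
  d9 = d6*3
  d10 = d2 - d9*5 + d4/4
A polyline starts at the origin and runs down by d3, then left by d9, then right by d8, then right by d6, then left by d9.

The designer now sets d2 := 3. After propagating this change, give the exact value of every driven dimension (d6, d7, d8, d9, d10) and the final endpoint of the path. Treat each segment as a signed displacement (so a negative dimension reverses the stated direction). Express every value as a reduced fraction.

Apply edit: d2 := 3
  d6 = d5/5 + 10 - d3 = 293/50
  d7 = d1 - d6*3 - d4*5 = -3683/100
  d8 = d5/2 - d2/3 - d7*3 = 11039/100
  d9 = d6*3 = 879/50
  d10 = d2 - d9*5 + d4/4 = -839/10
Walk from origin (0, 0):
  seg 1: down by d3 = 9/2 → (0, -9/2)
  seg 2: left by d9 = 879/50 → (-879/50, -9/2)
  seg 3: right by d8 = 11039/100 → (9281/100, -9/2)
  seg 4: right by d6 = 293/50 → (9867/100, -9/2)
  seg 5: left by d9 = 879/50 → (8109/100, -9/2)

d6 = 293/50
d7 = -3683/100
d8 = 11039/100
d9 = 879/50
d10 = -839/10
endpoint = (8109/100, -9/2)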